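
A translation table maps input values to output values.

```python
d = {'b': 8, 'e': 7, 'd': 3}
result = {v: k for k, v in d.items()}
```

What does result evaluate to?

Step 1: Invert dict (swap keys and values):
  'b': 8 -> 8: 'b'
  'e': 7 -> 7: 'e'
  'd': 3 -> 3: 'd'
Therefore result = {8: 'b', 7: 'e', 3: 'd'}.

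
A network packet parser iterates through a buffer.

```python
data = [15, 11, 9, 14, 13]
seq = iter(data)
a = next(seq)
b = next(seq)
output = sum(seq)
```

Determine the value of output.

Step 1: Create iterator over [15, 11, 9, 14, 13].
Step 2: a = next() = 15, b = next() = 11.
Step 3: sum() of remaining [9, 14, 13] = 36.
Therefore output = 36.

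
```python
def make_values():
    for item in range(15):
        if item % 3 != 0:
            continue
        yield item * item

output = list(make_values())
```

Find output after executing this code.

Step 1: Only yield item**2 when item is divisible by 3:
  item=0: 0 % 3 == 0, yield 0**2 = 0
  item=3: 3 % 3 == 0, yield 3**2 = 9
  item=6: 6 % 3 == 0, yield 6**2 = 36
  item=9: 9 % 3 == 0, yield 9**2 = 81
  item=12: 12 % 3 == 0, yield 12**2 = 144
Therefore output = [0, 9, 36, 81, 144].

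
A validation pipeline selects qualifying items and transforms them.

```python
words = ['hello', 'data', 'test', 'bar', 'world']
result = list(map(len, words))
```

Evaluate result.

Step 1: Map len() to each word:
  'hello' -> 5
  'data' -> 4
  'test' -> 4
  'bar' -> 3
  'world' -> 5
Therefore result = [5, 4, 4, 3, 5].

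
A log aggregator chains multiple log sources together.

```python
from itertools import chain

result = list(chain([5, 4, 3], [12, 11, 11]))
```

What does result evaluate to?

Step 1: chain() concatenates iterables: [5, 4, 3] + [12, 11, 11].
Therefore result = [5, 4, 3, 12, 11, 11].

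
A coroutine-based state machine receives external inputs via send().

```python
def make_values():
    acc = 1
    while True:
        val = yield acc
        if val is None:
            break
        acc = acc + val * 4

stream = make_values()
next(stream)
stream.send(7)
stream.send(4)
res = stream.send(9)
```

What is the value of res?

Step 1: next() -> yield acc=1.
Step 2: send(7) -> val=7, acc = 1 + 7*4 = 29, yield 29.
Step 3: send(4) -> val=4, acc = 29 + 4*4 = 45, yield 45.
Step 4: send(9) -> val=9, acc = 45 + 9*4 = 81, yield 81.
Therefore res = 81.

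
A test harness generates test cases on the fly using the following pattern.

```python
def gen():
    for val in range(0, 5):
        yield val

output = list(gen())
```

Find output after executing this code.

Step 1: The generator yields each value from range(0, 5).
Step 2: list() consumes all yields: [0, 1, 2, 3, 4].
Therefore output = [0, 1, 2, 3, 4].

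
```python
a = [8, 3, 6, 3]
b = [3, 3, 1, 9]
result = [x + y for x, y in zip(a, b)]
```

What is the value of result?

Step 1: Add corresponding elements:
  8 + 3 = 11
  3 + 3 = 6
  6 + 1 = 7
  3 + 9 = 12
Therefore result = [11, 6, 7, 12].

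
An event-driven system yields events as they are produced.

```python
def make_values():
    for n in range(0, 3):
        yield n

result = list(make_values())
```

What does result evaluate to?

Step 1: The generator yields each value from range(0, 3).
Step 2: list() consumes all yields: [0, 1, 2].
Therefore result = [0, 1, 2].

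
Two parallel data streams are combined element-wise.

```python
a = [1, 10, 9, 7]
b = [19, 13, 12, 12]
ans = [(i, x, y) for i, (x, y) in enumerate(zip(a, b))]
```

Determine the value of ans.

Step 1: enumerate(zip(a, b)) gives index with paired elements:
  i=0: (1, 19)
  i=1: (10, 13)
  i=2: (9, 12)
  i=3: (7, 12)
Therefore ans = [(0, 1, 19), (1, 10, 13), (2, 9, 12), (3, 7, 12)].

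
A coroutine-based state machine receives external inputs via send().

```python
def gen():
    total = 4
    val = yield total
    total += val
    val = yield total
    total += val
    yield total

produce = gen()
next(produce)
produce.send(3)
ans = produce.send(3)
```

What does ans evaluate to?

Step 1: next() -> yield total=4.
Step 2: send(3) -> val=3, total = 4+3 = 7, yield 7.
Step 3: send(3) -> val=3, total = 7+3 = 10, yield 10.
Therefore ans = 10.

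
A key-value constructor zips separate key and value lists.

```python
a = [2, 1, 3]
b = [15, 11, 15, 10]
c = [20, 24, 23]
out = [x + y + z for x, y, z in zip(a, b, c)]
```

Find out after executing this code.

Step 1: zip three lists (truncates to shortest, len=3):
  2 + 15 + 20 = 37
  1 + 11 + 24 = 36
  3 + 15 + 23 = 41
Therefore out = [37, 36, 41].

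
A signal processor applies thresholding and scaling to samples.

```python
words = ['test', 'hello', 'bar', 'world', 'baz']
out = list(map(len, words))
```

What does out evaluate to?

Step 1: Map len() to each word:
  'test' -> 4
  'hello' -> 5
  'bar' -> 3
  'world' -> 5
  'baz' -> 3
Therefore out = [4, 5, 3, 5, 3].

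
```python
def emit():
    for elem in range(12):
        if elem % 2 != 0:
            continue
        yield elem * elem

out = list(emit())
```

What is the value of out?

Step 1: Only yield elem**2 when elem is divisible by 2:
  elem=0: 0 % 2 == 0, yield 0**2 = 0
  elem=2: 2 % 2 == 0, yield 2**2 = 4
  elem=4: 4 % 2 == 0, yield 4**2 = 16
  elem=6: 6 % 2 == 0, yield 6**2 = 36
  elem=8: 8 % 2 == 0, yield 8**2 = 64
  elem=10: 10 % 2 == 0, yield 10**2 = 100
Therefore out = [0, 4, 16, 36, 64, 100].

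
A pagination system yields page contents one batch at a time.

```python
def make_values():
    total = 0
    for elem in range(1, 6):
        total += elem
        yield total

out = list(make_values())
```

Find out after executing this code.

Step 1: Generator accumulates running sum:
  elem=1: total = 1, yield 1
  elem=2: total = 3, yield 3
  elem=3: total = 6, yield 6
  elem=4: total = 10, yield 10
  elem=5: total = 15, yield 15
Therefore out = [1, 3, 6, 10, 15].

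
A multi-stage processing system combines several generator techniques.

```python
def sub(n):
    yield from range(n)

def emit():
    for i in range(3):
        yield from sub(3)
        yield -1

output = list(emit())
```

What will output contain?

Step 1: For each i in range(3):
  i=0: yield from sub(3) -> [0, 1, 2], then yield -1
  i=1: yield from sub(3) -> [0, 1, 2], then yield -1
  i=2: yield from sub(3) -> [0, 1, 2], then yield -1
Therefore output = [0, 1, 2, -1, 0, 1, 2, -1, 0, 1, 2, -1].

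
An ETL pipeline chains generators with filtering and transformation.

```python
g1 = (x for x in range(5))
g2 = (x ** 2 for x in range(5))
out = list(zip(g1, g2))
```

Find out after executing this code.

Step 1: g1 produces [0, 1, 2, 3, 4].
Step 2: g2 produces [0, 1, 4, 9, 16].
Step 3: zip pairs them: [(0, 0), (1, 1), (2, 4), (3, 9), (4, 16)].
Therefore out = [(0, 0), (1, 1), (2, 4), (3, 9), (4, 16)].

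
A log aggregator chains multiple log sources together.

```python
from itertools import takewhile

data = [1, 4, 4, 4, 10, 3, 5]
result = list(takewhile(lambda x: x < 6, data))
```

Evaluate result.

Step 1: takewhile stops at first element >= 6:
  1 < 6: take
  4 < 6: take
  4 < 6: take
  4 < 6: take
  10 >= 6: stop
Therefore result = [1, 4, 4, 4].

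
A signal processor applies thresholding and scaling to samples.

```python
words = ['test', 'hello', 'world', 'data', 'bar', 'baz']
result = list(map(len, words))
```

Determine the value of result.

Step 1: Map len() to each word:
  'test' -> 4
  'hello' -> 5
  'world' -> 5
  'data' -> 4
  'bar' -> 3
  'baz' -> 3
Therefore result = [4, 5, 5, 4, 3, 3].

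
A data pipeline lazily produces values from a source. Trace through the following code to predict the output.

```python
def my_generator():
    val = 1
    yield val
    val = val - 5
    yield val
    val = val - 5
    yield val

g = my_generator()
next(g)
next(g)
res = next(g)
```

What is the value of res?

Step 1: Trace through generator execution:
  Yield 1: val starts at 1, yield 1
  Yield 2: val = 1 - 5 = -4, yield -4
  Yield 3: val = -4 - 5 = -9, yield -9
Step 2: First next() gets 1, second next() gets the second value, third next() yields -9.
Therefore res = -9.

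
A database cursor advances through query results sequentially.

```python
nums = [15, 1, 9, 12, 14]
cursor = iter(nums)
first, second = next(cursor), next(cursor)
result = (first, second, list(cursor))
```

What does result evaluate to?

Step 1: Create iterator over [15, 1, 9, 12, 14].
Step 2: first = 15, second = 1.
Step 3: Remaining elements: [9, 12, 14].
Therefore result = (15, 1, [9, 12, 14]).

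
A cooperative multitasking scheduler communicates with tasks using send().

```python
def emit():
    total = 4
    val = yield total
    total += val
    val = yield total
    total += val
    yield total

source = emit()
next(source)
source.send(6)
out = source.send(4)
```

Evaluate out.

Step 1: next() -> yield total=4.
Step 2: send(6) -> val=6, total = 4+6 = 10, yield 10.
Step 3: send(4) -> val=4, total = 10+4 = 14, yield 14.
Therefore out = 14.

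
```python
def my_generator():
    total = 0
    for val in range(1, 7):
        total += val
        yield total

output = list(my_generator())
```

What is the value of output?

Step 1: Generator accumulates running sum:
  val=1: total = 1, yield 1
  val=2: total = 3, yield 3
  val=3: total = 6, yield 6
  val=4: total = 10, yield 10
  val=5: total = 15, yield 15
  val=6: total = 21, yield 21
Therefore output = [1, 3, 6, 10, 15, 21].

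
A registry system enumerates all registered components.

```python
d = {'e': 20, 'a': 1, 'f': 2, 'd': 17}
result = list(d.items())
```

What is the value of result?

Step 1: d.items() returns (key, value) pairs in insertion order.
Therefore result = [('e', 20), ('a', 1), ('f', 2), ('d', 17)].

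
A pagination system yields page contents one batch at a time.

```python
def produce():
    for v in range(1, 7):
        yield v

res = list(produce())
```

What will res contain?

Step 1: The generator yields each value from range(1, 7).
Step 2: list() consumes all yields: [1, 2, 3, 4, 5, 6].
Therefore res = [1, 2, 3, 4, 5, 6].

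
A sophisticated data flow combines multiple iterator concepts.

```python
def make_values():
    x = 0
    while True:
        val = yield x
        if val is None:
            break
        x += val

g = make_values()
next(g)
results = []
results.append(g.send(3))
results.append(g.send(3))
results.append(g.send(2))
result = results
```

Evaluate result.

Step 1: next(g) -> yield 0.
Step 2: send(3) -> x = 3, yield 3.
Step 3: send(3) -> x = 6, yield 6.
Step 4: send(2) -> x = 8, yield 8.
Therefore result = [3, 6, 8].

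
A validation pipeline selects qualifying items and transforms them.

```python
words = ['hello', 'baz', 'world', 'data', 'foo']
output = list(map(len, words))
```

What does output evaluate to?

Step 1: Map len() to each word:
  'hello' -> 5
  'baz' -> 3
  'world' -> 5
  'data' -> 4
  'foo' -> 3
Therefore output = [5, 3, 5, 4, 3].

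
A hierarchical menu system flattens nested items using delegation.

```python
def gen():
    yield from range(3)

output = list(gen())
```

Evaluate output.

Step 1: yield from delegates to the iterable, yielding each element.
Step 2: Collected values: [0, 1, 2].
Therefore output = [0, 1, 2].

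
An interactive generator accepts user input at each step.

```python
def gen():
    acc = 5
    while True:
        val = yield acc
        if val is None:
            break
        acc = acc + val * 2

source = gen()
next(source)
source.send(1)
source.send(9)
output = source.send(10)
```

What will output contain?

Step 1: next() -> yield acc=5.
Step 2: send(1) -> val=1, acc = 5 + 1*2 = 7, yield 7.
Step 3: send(9) -> val=9, acc = 7 + 9*2 = 25, yield 25.
Step 4: send(10) -> val=10, acc = 25 + 10*2 = 45, yield 45.
Therefore output = 45.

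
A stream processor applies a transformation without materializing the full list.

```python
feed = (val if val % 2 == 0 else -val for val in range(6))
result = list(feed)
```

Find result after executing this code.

Step 1: For each val in range(6), yield val if even, else -val:
  val=0: even, yield 0
  val=1: odd, yield -1
  val=2: even, yield 2
  val=3: odd, yield -3
  val=4: even, yield 4
  val=5: odd, yield -5
Therefore result = [0, -1, 2, -3, 4, -5].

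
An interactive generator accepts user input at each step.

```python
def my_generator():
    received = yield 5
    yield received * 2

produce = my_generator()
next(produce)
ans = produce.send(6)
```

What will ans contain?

Step 1: next(produce) advances to first yield, producing 5.
Step 2: send(6) resumes, received = 6.
Step 3: yield received * 2 = 6 * 2 = 12.
Therefore ans = 12.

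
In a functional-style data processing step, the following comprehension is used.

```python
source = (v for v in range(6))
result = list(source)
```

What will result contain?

Step 1: Generator expression iterates range(6): [0, 1, 2, 3, 4, 5].
Step 2: list() collects all values.
Therefore result = [0, 1, 2, 3, 4, 5].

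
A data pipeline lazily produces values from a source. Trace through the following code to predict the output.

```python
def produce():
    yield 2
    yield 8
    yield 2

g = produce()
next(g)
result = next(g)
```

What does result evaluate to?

Step 1: produce() creates a generator.
Step 2: next(g) yields 2 (consumed and discarded).
Step 3: next(g) yields 8, assigned to result.
Therefore result = 8.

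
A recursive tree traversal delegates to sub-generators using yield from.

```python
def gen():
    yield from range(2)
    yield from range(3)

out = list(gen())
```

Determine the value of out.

Step 1: Trace yields in order:
  yield 0
  yield 1
  yield 0
  yield 1
  yield 2
Therefore out = [0, 1, 0, 1, 2].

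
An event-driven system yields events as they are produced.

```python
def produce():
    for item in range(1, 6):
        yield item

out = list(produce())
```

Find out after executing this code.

Step 1: The generator yields each value from range(1, 6).
Step 2: list() consumes all yields: [1, 2, 3, 4, 5].
Therefore out = [1, 2, 3, 4, 5].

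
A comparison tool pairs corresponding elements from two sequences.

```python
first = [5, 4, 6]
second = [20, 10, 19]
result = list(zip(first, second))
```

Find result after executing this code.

Step 1: zip pairs elements at same index:
  Index 0: (5, 20)
  Index 1: (4, 10)
  Index 2: (6, 19)
Therefore result = [(5, 20), (4, 10), (6, 19)].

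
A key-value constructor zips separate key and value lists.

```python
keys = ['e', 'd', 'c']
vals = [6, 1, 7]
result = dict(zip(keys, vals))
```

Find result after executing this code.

Step 1: zip pairs keys with values:
  'e' -> 6
  'd' -> 1
  'c' -> 7
Therefore result = {'e': 6, 'd': 1, 'c': 7}.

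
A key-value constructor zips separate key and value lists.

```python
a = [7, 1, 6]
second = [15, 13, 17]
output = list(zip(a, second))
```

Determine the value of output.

Step 1: zip pairs elements at same index:
  Index 0: (7, 15)
  Index 1: (1, 13)
  Index 2: (6, 17)
Therefore output = [(7, 15), (1, 13), (6, 17)].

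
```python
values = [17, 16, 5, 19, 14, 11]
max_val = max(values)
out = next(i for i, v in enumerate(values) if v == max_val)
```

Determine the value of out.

Step 1: max([17, 16, 5, 19, 14, 11]) = 19.
Step 2: Find first index where value == 19:
  Index 0: 17 != 19
  Index 1: 16 != 19
  Index 2: 5 != 19
  Index 3: 19 == 19, found!
Therefore out = 3.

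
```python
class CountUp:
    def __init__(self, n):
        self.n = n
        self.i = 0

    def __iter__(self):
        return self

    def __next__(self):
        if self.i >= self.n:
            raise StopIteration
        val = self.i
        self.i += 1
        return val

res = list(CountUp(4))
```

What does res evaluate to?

Step 1: CountUp(4) creates an iterator counting 0 to 3.
Step 2: list() consumes all values: [0, 1, 2, 3].
Therefore res = [0, 1, 2, 3].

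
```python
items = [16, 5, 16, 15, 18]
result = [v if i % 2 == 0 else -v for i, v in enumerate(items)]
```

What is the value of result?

Step 1: For each (i, v), keep v if i is even, negate if odd:
  i=0 (even): keep 16
  i=1 (odd): negate to -5
  i=2 (even): keep 16
  i=3 (odd): negate to -15
  i=4 (even): keep 18
Therefore result = [16, -5, 16, -15, 18].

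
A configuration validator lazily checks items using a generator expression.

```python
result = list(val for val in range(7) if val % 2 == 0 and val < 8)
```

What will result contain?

Step 1: Filter range(7) where val % 2 == 0 and val < 8:
  val=0: both conditions met, included
  val=1: excluded (1 % 2 != 0)
  val=2: both conditions met, included
  val=3: excluded (3 % 2 != 0)
  val=4: both conditions met, included
  val=5: excluded (5 % 2 != 0)
  val=6: both conditions met, included
Therefore result = [0, 2, 4, 6].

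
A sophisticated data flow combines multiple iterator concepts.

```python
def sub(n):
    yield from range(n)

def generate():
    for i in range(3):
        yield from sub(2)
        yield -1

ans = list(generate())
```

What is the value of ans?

Step 1: For each i in range(3):
  i=0: yield from sub(2) -> [0, 1], then yield -1
  i=1: yield from sub(2) -> [0, 1], then yield -1
  i=2: yield from sub(2) -> [0, 1], then yield -1
Therefore ans = [0, 1, -1, 0, 1, -1, 0, 1, -1].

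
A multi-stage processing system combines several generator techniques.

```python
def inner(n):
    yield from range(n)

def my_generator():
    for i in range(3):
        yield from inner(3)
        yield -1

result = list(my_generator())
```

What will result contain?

Step 1: For each i in range(3):
  i=0: yield from inner(3) -> [0, 1, 2], then yield -1
  i=1: yield from inner(3) -> [0, 1, 2], then yield -1
  i=2: yield from inner(3) -> [0, 1, 2], then yield -1
Therefore result = [0, 1, 2, -1, 0, 1, 2, -1, 0, 1, 2, -1].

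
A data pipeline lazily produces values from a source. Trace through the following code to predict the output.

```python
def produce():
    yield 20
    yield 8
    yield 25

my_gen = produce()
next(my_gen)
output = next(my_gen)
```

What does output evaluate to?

Step 1: produce() creates a generator.
Step 2: next(my_gen) yields 20 (consumed and discarded).
Step 3: next(my_gen) yields 8, assigned to output.
Therefore output = 8.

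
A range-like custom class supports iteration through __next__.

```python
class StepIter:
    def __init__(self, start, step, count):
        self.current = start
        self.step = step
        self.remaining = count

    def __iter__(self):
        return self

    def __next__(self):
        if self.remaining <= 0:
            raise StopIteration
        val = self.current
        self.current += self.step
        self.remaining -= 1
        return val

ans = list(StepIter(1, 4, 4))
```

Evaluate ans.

Step 1: StepIter starts at 1, increments by 4, for 4 steps:
  Yield 1, then current += 4
  Yield 5, then current += 4
  Yield 9, then current += 4
  Yield 13, then current += 4
Therefore ans = [1, 5, 9, 13].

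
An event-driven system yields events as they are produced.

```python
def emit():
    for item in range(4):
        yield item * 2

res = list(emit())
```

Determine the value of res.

Step 1: For each item in range(4), yield item * 2:
  item=0: yield 0 * 2 = 0
  item=1: yield 1 * 2 = 2
  item=2: yield 2 * 2 = 4
  item=3: yield 3 * 2 = 6
Therefore res = [0, 2, 4, 6].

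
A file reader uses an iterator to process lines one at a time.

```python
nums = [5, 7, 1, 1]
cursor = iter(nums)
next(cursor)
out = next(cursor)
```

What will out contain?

Step 1: Create iterator over [5, 7, 1, 1].
Step 2: next() consumes 5.
Step 3: next() returns 7.
Therefore out = 7.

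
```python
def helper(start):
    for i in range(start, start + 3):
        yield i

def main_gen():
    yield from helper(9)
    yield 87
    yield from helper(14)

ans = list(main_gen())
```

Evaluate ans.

Step 1: main_gen() delegates to helper(9):
  yield 9
  yield 10
  yield 11
Step 2: yield 87
Step 3: Delegates to helper(14):
  yield 14
  yield 15
  yield 16
Therefore ans = [9, 10, 11, 87, 14, 15, 16].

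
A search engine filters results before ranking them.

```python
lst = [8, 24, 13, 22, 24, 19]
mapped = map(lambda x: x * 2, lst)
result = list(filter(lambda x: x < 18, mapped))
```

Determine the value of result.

Step 1: Map x * 2:
  8 -> 16
  24 -> 48
  13 -> 26
  22 -> 44
  24 -> 48
  19 -> 38
Step 2: Filter for < 18:
  16: kept
  48: removed
  26: removed
  44: removed
  48: removed
  38: removed
Therefore result = [16].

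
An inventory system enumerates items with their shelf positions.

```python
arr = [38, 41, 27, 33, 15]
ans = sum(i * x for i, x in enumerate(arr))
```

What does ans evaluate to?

Step 1: Compute i * x for each (i, x) in enumerate([38, 41, 27, 33, 15]):
  i=0, x=38: 0*38 = 0
  i=1, x=41: 1*41 = 41
  i=2, x=27: 2*27 = 54
  i=3, x=33: 3*33 = 99
  i=4, x=15: 4*15 = 60
Step 2: sum = 0 + 41 + 54 + 99 + 60 = 254.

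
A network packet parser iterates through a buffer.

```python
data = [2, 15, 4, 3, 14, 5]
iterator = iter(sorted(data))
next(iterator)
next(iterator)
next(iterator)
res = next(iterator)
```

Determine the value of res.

Step 1: sorted([2, 15, 4, 3, 14, 5]) = [2, 3, 4, 5, 14, 15].
Step 2: Create iterator and skip 3 elements.
Step 3: next() returns 5.
Therefore res = 5.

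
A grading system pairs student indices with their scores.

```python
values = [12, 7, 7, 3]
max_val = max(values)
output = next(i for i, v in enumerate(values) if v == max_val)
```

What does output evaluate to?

Step 1: max([12, 7, 7, 3]) = 12.
Step 2: Find first index where value == 12:
  Index 0: 12 == 12, found!
Therefore output = 0.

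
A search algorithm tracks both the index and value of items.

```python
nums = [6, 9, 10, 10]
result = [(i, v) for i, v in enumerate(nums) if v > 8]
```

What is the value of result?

Step 1: Filter enumerate([6, 9, 10, 10]) keeping v > 8:
  (0, 6): 6 <= 8, excluded
  (1, 9): 9 > 8, included
  (2, 10): 10 > 8, included
  (3, 10): 10 > 8, included
Therefore result = [(1, 9), (2, 10), (3, 10)].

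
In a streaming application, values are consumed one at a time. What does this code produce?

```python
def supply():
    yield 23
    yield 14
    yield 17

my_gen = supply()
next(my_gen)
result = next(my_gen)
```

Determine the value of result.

Step 1: supply() creates a generator.
Step 2: next(my_gen) yields 23 (consumed and discarded).
Step 3: next(my_gen) yields 14, assigned to result.
Therefore result = 14.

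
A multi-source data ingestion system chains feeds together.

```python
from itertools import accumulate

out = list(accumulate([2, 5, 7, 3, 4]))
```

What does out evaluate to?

Step 1: accumulate computes running sums:
  + 2 = 2
  + 5 = 7
  + 7 = 14
  + 3 = 17
  + 4 = 21
Therefore out = [2, 7, 14, 17, 21].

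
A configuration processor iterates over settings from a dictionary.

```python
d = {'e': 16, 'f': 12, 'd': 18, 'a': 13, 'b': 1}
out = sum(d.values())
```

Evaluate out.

Step 1: d.values() = [16, 12, 18, 13, 1].
Step 2: sum = 60.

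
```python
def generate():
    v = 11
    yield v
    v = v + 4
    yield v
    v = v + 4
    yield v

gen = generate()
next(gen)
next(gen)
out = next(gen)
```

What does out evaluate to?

Step 1: Trace through generator execution:
  Yield 1: v starts at 11, yield 11
  Yield 2: v = 11 + 4 = 15, yield 15
  Yield 3: v = 15 + 4 = 19, yield 19
Step 2: First next() gets 11, second next() gets the second value, third next() yields 19.
Therefore out = 19.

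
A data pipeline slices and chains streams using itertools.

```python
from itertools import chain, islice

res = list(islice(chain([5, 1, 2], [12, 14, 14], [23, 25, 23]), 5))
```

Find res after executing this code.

Step 1: chain([5, 1, 2], [12, 14, 14], [23, 25, 23]) = [5, 1, 2, 12, 14, 14, 23, 25, 23].
Step 2: islice takes first 5 elements: [5, 1, 2, 12, 14].
Therefore res = [5, 1, 2, 12, 14].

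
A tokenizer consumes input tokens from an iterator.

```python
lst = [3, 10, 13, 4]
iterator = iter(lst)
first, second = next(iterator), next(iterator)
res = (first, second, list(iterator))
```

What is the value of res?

Step 1: Create iterator over [3, 10, 13, 4].
Step 2: first = 3, second = 10.
Step 3: Remaining elements: [13, 4].
Therefore res = (3, 10, [13, 4]).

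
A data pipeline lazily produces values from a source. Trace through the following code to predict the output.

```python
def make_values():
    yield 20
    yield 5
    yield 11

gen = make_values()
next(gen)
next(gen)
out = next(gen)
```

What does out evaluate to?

Step 1: make_values() creates a generator.
Step 2: next(gen) yields 20 (consumed and discarded).
Step 3: next(gen) yields 5 (consumed and discarded).
Step 4: next(gen) yields 11, assigned to out.
Therefore out = 11.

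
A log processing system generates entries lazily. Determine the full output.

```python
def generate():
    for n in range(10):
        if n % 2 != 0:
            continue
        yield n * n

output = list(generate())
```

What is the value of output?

Step 1: Only yield n**2 when n is divisible by 2:
  n=0: 0 % 2 == 0, yield 0**2 = 0
  n=2: 2 % 2 == 0, yield 2**2 = 4
  n=4: 4 % 2 == 0, yield 4**2 = 16
  n=6: 6 % 2 == 0, yield 6**2 = 36
  n=8: 8 % 2 == 0, yield 8**2 = 64
Therefore output = [0, 4, 16, 36, 64].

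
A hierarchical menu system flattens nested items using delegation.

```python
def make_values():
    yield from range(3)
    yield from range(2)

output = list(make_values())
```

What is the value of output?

Step 1: Trace yields in order:
  yield 0
  yield 1
  yield 2
  yield 0
  yield 1
Therefore output = [0, 1, 2, 0, 1].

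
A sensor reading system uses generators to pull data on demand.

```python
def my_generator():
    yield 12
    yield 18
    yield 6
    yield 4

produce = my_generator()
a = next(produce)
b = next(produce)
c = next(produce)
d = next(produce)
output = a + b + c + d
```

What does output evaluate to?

Step 1: Create generator and consume all values:
  a = next(produce) = 12
  b = next(produce) = 18
  c = next(produce) = 6
  d = next(produce) = 4
Step 2: output = 12 + 18 + 6 + 4 = 40.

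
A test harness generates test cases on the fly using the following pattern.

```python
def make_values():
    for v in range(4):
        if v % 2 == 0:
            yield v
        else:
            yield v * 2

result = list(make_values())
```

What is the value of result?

Step 1: For each v in range(4), yield v if even, else v*2:
  v=0 (even): yield 0
  v=1 (odd): yield 1*2 = 2
  v=2 (even): yield 2
  v=3 (odd): yield 3*2 = 6
Therefore result = [0, 2, 2, 6].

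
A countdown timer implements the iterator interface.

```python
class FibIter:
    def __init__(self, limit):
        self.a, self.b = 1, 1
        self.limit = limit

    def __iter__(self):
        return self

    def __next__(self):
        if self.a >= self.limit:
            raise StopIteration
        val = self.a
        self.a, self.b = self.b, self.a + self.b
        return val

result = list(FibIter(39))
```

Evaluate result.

Step 1: Fibonacci-like sequence (a=1, b=1) until >= 39:
  Yield 1, then a,b = 1,2
  Yield 1, then a,b = 2,3
  Yield 2, then a,b = 3,5
  Yield 3, then a,b = 5,8
  Yield 5, then a,b = 8,13
  Yield 8, then a,b = 13,21
  Yield 13, then a,b = 21,34
  Yield 21, then a,b = 34,55
  Yield 34, then a,b = 55,89
Step 2: 55 >= 39, stop.
Therefore result = [1, 1, 2, 3, 5, 8, 13, 21, 34].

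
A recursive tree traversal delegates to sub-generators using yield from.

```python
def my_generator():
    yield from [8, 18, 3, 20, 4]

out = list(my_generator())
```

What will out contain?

Step 1: yield from delegates to the iterable, yielding each element.
Step 2: Collected values: [8, 18, 3, 20, 4].
Therefore out = [8, 18, 3, 20, 4].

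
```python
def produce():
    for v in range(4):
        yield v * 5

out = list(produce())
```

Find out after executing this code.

Step 1: For each v in range(4), yield v * 5:
  v=0: yield 0 * 5 = 0
  v=1: yield 1 * 5 = 5
  v=2: yield 2 * 5 = 10
  v=3: yield 3 * 5 = 15
Therefore out = [0, 5, 10, 15].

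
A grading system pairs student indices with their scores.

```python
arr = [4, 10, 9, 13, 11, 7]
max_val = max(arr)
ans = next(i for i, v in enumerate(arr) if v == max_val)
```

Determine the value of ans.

Step 1: max([4, 10, 9, 13, 11, 7]) = 13.
Step 2: Find first index where value == 13:
  Index 0: 4 != 13
  Index 1: 10 != 13
  Index 2: 9 != 13
  Index 3: 13 == 13, found!
Therefore ans = 3.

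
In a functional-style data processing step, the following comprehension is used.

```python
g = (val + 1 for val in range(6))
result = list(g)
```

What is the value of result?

Step 1: For each val in range(6), compute val+1:
  val=0: 0+1 = 1
  val=1: 1+1 = 2
  val=2: 2+1 = 3
  val=3: 3+1 = 4
  val=4: 4+1 = 5
  val=5: 5+1 = 6
Therefore result = [1, 2, 3, 4, 5, 6].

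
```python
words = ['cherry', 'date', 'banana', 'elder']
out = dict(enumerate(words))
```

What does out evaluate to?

Step 1: enumerate pairs indices with words:
  0 -> 'cherry'
  1 -> 'date'
  2 -> 'banana'
  3 -> 'elder'
Therefore out = {0: 'cherry', 1: 'date', 2: 'banana', 3: 'elder'}.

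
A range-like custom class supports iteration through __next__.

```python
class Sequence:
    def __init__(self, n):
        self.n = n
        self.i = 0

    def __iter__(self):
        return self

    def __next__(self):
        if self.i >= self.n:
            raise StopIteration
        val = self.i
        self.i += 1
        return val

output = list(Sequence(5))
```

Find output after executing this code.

Step 1: Sequence(5) creates an iterator counting 0 to 4.
Step 2: list() consumes all values: [0, 1, 2, 3, 4].
Therefore output = [0, 1, 2, 3, 4].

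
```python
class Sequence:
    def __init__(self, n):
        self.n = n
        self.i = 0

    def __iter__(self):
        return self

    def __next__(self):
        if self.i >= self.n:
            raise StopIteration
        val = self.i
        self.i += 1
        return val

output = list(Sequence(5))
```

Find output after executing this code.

Step 1: Sequence(5) creates an iterator counting 0 to 4.
Step 2: list() consumes all values: [0, 1, 2, 3, 4].
Therefore output = [0, 1, 2, 3, 4].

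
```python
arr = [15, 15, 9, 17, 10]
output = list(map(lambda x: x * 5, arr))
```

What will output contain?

Step 1: Apply lambda x: x * 5 to each element:
  15 -> 75
  15 -> 75
  9 -> 45
  17 -> 85
  10 -> 50
Therefore output = [75, 75, 45, 85, 50].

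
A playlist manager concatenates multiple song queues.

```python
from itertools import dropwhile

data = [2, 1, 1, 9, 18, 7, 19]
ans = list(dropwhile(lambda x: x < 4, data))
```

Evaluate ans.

Step 1: dropwhile drops elements while < 4:
  2 < 4: dropped
  1 < 4: dropped
  1 < 4: dropped
  9: kept (dropping stopped)
Step 2: Remaining elements kept regardless of condition.
Therefore ans = [9, 18, 7, 19].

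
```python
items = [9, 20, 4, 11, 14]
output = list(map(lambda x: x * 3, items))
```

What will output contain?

Step 1: Apply lambda x: x * 3 to each element:
  9 -> 27
  20 -> 60
  4 -> 12
  11 -> 33
  14 -> 42
Therefore output = [27, 60, 12, 33, 42].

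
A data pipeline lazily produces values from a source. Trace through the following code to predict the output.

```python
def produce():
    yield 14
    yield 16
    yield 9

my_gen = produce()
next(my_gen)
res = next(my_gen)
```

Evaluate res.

Step 1: produce() creates a generator.
Step 2: next(my_gen) yields 14 (consumed and discarded).
Step 3: next(my_gen) yields 16, assigned to res.
Therefore res = 16.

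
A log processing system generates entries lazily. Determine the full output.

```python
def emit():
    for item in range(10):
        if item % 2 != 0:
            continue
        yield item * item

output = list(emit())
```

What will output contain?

Step 1: Only yield item**2 when item is divisible by 2:
  item=0: 0 % 2 == 0, yield 0**2 = 0
  item=2: 2 % 2 == 0, yield 2**2 = 4
  item=4: 4 % 2 == 0, yield 4**2 = 16
  item=6: 6 % 2 == 0, yield 6**2 = 36
  item=8: 8 % 2 == 0, yield 8**2 = 64
Therefore output = [0, 4, 16, 36, 64].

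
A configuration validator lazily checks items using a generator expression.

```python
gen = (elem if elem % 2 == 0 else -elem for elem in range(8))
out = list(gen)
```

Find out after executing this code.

Step 1: For each elem in range(8), yield elem if even, else -elem:
  elem=0: even, yield 0
  elem=1: odd, yield -1
  elem=2: even, yield 2
  elem=3: odd, yield -3
  elem=4: even, yield 4
  elem=5: odd, yield -5
  elem=6: even, yield 6
  elem=7: odd, yield -7
Therefore out = [0, -1, 2, -3, 4, -5, 6, -7].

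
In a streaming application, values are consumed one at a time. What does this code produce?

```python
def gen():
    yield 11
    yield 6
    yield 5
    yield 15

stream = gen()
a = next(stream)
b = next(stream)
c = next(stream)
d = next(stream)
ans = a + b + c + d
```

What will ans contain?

Step 1: Create generator and consume all values:
  a = next(stream) = 11
  b = next(stream) = 6
  c = next(stream) = 5
  d = next(stream) = 15
Step 2: ans = 11 + 6 + 5 + 15 = 37.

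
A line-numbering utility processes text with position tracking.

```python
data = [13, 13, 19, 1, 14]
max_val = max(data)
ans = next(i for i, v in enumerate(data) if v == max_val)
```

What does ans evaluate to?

Step 1: max([13, 13, 19, 1, 14]) = 19.
Step 2: Find first index where value == 19:
  Index 0: 13 != 19
  Index 1: 13 != 19
  Index 2: 19 == 19, found!
Therefore ans = 2.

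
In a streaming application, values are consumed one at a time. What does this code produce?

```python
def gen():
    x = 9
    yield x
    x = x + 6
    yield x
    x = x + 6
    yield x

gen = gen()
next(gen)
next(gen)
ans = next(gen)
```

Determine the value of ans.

Step 1: Trace through generator execution:
  Yield 1: x starts at 9, yield 9
  Yield 2: x = 9 + 6 = 15, yield 15
  Yield 3: x = 15 + 6 = 21, yield 21
Step 2: First next() gets 9, second next() gets the second value, third next() yields 21.
Therefore ans = 21.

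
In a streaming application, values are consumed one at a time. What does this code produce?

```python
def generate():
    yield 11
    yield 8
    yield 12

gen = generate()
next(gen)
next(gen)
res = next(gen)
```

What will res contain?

Step 1: generate() creates a generator.
Step 2: next(gen) yields 11 (consumed and discarded).
Step 3: next(gen) yields 8 (consumed and discarded).
Step 4: next(gen) yields 12, assigned to res.
Therefore res = 12.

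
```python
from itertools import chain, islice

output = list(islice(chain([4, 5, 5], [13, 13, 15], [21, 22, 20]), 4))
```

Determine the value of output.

Step 1: chain([4, 5, 5], [13, 13, 15], [21, 22, 20]) = [4, 5, 5, 13, 13, 15, 21, 22, 20].
Step 2: islice takes first 4 elements: [4, 5, 5, 13].
Therefore output = [4, 5, 5, 13].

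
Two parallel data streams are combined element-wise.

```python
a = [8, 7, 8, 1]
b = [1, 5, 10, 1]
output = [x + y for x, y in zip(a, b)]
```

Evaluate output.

Step 1: Add corresponding elements:
  8 + 1 = 9
  7 + 5 = 12
  8 + 10 = 18
  1 + 1 = 2
Therefore output = [9, 12, 18, 2].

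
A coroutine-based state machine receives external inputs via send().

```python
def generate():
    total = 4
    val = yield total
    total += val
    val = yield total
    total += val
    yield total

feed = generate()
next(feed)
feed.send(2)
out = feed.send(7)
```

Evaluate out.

Step 1: next() -> yield total=4.
Step 2: send(2) -> val=2, total = 4+2 = 6, yield 6.
Step 3: send(7) -> val=7, total = 6+7 = 13, yield 13.
Therefore out = 13.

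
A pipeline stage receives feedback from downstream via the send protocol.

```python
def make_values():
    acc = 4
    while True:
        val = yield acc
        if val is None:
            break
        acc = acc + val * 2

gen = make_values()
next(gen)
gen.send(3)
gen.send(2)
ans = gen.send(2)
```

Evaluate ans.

Step 1: next() -> yield acc=4.
Step 2: send(3) -> val=3, acc = 4 + 3*2 = 10, yield 10.
Step 3: send(2) -> val=2, acc = 10 + 2*2 = 14, yield 14.
Step 4: send(2) -> val=2, acc = 14 + 2*2 = 18, yield 18.
Therefore ans = 18.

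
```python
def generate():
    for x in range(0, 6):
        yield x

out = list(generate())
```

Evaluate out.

Step 1: The generator yields each value from range(0, 6).
Step 2: list() consumes all yields: [0, 1, 2, 3, 4, 5].
Therefore out = [0, 1, 2, 3, 4, 5].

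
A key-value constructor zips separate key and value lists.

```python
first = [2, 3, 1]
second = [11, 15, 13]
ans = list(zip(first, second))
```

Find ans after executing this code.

Step 1: zip pairs elements at same index:
  Index 0: (2, 11)
  Index 1: (3, 15)
  Index 2: (1, 13)
Therefore ans = [(2, 11), (3, 15), (1, 13)].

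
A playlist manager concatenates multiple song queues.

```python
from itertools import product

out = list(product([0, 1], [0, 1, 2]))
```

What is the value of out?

Step 1: product([0, 1], [0, 1, 2]) gives all pairs:
  (0, 0)
  (0, 1)
  (0, 2)
  (1, 0)
  (1, 1)
  (1, 2)
Therefore out = [(0, 0), (0, 1), (0, 2), (1, 0), (1, 1), (1, 2)].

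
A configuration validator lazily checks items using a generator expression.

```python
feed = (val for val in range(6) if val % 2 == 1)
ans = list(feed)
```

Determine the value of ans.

Step 1: Filter range(6) keeping only odd values:
  val=0: even, excluded
  val=1: odd, included
  val=2: even, excluded
  val=3: odd, included
  val=4: even, excluded
  val=5: odd, included
Therefore ans = [1, 3, 5].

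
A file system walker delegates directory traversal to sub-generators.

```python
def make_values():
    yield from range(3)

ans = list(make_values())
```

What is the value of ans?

Step 1: yield from delegates to the iterable, yielding each element.
Step 2: Collected values: [0, 1, 2].
Therefore ans = [0, 1, 2].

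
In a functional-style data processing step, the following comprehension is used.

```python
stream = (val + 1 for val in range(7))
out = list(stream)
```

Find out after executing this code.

Step 1: For each val in range(7), compute val+1:
  val=0: 0+1 = 1
  val=1: 1+1 = 2
  val=2: 2+1 = 3
  val=3: 3+1 = 4
  val=4: 4+1 = 5
  val=5: 5+1 = 6
  val=6: 6+1 = 7
Therefore out = [1, 2, 3, 4, 5, 6, 7].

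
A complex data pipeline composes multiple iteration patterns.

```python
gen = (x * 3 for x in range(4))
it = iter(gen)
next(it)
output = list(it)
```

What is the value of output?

Step 1: Generator produces [0, 3, 6, 9].
Step 2: next(it) consumes first element (0).
Step 3: list(it) collects remaining: [3, 6, 9].
Therefore output = [3, 6, 9].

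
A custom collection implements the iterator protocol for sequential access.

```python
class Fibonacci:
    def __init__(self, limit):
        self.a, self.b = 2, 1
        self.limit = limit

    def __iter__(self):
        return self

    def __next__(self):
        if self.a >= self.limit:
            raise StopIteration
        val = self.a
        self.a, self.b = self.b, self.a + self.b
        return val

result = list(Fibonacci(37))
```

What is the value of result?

Step 1: Fibonacci-like sequence (a=2, b=1) until >= 37:
  Yield 2, then a,b = 1,3
  Yield 1, then a,b = 3,4
  Yield 3, then a,b = 4,7
  Yield 4, then a,b = 7,11
  Yield 7, then a,b = 11,18
  Yield 11, then a,b = 18,29
  Yield 18, then a,b = 29,47
  Yield 29, then a,b = 47,76
Step 2: 47 >= 37, stop.
Therefore result = [2, 1, 3, 4, 7, 11, 18, 29].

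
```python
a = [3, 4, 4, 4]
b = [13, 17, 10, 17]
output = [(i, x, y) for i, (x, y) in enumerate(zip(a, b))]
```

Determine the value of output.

Step 1: enumerate(zip(a, b)) gives index with paired elements:
  i=0: (3, 13)
  i=1: (4, 17)
  i=2: (4, 10)
  i=3: (4, 17)
Therefore output = [(0, 3, 13), (1, 4, 17), (2, 4, 10), (3, 4, 17)].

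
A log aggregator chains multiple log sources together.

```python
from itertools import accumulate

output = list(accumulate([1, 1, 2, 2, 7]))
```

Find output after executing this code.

Step 1: accumulate computes running sums:
  + 1 = 1
  + 1 = 2
  + 2 = 4
  + 2 = 6
  + 7 = 13
Therefore output = [1, 2, 4, 6, 13].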